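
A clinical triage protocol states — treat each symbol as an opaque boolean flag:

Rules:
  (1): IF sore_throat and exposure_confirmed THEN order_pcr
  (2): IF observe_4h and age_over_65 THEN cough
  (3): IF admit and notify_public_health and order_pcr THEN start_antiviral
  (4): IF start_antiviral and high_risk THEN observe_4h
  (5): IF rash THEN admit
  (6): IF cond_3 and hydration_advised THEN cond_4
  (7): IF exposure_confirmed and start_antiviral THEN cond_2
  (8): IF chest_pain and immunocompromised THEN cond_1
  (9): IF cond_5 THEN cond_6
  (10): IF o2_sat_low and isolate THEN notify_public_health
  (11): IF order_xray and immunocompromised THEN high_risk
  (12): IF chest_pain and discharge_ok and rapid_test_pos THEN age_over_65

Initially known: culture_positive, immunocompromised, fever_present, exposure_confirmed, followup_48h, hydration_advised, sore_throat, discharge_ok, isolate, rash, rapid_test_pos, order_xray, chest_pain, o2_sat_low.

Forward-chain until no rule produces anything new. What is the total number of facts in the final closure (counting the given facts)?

Round 1: (1) [IF sore_throat and exposure_confirmed THEN order_pcr]; (5) [IF rash THEN admit]; (8) [IF chest_pain and immunocompromised THEN cond_1]; (10) [IF o2_sat_low and isolate THEN notify_public_health]; (11) [IF order_xray and immunocompromised THEN high_risk]; (12) [IF chest_pain and discharge_ok and rapid_test_pos THEN age_over_65]. Adds order_pcr, admit, cond_1, notify_public_health, high_risk, age_over_65.
Round 2: (3) [IF admit and notify_public_health and order_pcr THEN start_antiviral]. Adds start_antiviral.
Round 3: (4) [IF start_antiviral and high_risk THEN observe_4h]; (7) [IF exposure_confirmed and start_antiviral THEN cond_2]. Adds observe_4h, cond_2.
Round 4: (2) [IF observe_4h and age_over_65 THEN cough]. Adds cough.
Closure: {admit, age_over_65, chest_pain, cond_1, cond_2, cough, culture_positive, discharge_ok, exposure_confirmed, fever_present, followup_48h, high_risk, hydration_advised, immunocompromised, isolate, notify_public_health, o2_sat_low, observe_4h, order_pcr, order_xray, rapid_test_pos, rash, sore_throat, start_antiviral} — 24 facts.

24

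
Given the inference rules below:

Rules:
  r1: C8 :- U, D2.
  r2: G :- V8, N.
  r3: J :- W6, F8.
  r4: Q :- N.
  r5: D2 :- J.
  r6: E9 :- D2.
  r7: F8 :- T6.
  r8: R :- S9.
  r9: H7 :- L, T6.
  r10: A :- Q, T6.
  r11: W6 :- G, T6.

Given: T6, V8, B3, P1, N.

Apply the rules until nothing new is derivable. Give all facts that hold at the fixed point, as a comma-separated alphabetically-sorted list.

Round 1 fires r2, r4, r7, giving G, Q, F8.
Round 2 fires r10, r11, giving A, W6.
Round 3 fires r3, giving J.
Round 4 fires r5, giving D2.
Round 5 fires r6, giving E9.

A, B3, D2, E9, F8, G, J, N, P1, Q, T6, V8, W6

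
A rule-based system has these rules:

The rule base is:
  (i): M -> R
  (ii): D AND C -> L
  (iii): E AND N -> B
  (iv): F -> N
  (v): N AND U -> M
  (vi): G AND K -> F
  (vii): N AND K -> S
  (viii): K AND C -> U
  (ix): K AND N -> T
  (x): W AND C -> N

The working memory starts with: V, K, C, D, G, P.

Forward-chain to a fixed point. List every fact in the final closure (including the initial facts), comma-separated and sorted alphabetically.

C, D, F, G, K, L, M, N, P, R, S, T, U, V

Round 1: (ii) [D AND C -> L]; (vi) [G AND K -> F]; (viii) [K AND C -> U]. Adds L, F, U.
Round 2: (iv) [F -> N]. Adds N.
Round 3: (v) [N AND U -> M]; (vii) [N AND K -> S]; (ix) [K AND N -> T]. Adds M, S, T.
Round 4: (i) [M -> R]. Adds R.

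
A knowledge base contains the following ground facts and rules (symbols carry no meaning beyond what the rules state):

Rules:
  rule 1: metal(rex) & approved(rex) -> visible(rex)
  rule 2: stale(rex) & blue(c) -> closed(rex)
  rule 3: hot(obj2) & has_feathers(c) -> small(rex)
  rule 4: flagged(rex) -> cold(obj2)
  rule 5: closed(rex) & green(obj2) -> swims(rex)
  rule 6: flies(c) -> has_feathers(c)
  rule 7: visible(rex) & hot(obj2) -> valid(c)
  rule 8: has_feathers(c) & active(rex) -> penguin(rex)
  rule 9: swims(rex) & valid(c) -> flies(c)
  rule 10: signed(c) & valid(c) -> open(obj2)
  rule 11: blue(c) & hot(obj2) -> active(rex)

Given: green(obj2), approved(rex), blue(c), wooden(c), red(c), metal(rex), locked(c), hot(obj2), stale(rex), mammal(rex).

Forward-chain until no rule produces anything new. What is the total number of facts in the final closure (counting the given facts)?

Round 1 fires rule 1, rule 2, rule 11, giving visible(rex), closed(rex), active(rex).
Round 2 fires rule 5, rule 7, giving swims(rex), valid(c).
Round 3 fires rule 9, giving flies(c).
Round 4 fires rule 6, giving has_feathers(c).
Round 5 fires rule 3, rule 8, giving small(rex), penguin(rex).
Closure: {active(rex), approved(rex), blue(c), closed(rex), flies(c), green(obj2), has_feathers(c), hot(obj2), locked(c), mammal(rex), metal(rex), penguin(rex), red(c), small(rex), stale(rex), swims(rex), valid(c), visible(rex), wooden(c)} — 19 facts.

19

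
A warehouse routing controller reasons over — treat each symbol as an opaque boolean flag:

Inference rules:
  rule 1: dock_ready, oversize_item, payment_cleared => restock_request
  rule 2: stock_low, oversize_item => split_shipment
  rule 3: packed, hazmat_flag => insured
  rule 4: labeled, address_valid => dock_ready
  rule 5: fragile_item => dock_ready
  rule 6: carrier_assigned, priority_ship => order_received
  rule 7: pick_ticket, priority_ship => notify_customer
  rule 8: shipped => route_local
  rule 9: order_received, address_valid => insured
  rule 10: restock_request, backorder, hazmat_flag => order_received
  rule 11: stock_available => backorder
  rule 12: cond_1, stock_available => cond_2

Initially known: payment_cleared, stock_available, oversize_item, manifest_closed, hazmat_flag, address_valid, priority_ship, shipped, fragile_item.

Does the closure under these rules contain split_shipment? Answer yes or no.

no

Round 1 — rule 5, rule 8, rule 11, derive dock_ready, route_local, backorder.
Round 2 — rule 1, derive restock_request.
Round 3 — rule 10, derive order_received.
Round 4 — rule 9, derive insured.
Fixed point reached. split_shipment is concluded only by rule 2; rule 2 needs stock_low (never derived).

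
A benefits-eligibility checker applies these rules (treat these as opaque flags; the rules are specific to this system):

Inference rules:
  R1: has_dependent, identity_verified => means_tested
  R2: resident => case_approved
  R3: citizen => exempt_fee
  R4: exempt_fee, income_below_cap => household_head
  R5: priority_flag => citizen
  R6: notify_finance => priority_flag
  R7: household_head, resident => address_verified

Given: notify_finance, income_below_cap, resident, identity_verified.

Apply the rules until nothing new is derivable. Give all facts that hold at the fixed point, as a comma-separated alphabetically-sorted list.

Round 1: R2 [resident => case_approved]; R6 [notify_finance => priority_flag]. Adds case_approved, priority_flag.
Round 2: R5 [priority_flag => citizen]. Adds citizen.
Round 3: R3 [citizen => exempt_fee]. Adds exempt_fee.
Round 4: R4 [exempt_fee, income_below_cap => household_head]. Adds household_head.
Round 5: R7 [household_head, resident => address_verified]. Adds address_verified.

address_verified, case_approved, citizen, exempt_fee, household_head, identity_verified, income_below_cap, notify_finance, priority_flag, resident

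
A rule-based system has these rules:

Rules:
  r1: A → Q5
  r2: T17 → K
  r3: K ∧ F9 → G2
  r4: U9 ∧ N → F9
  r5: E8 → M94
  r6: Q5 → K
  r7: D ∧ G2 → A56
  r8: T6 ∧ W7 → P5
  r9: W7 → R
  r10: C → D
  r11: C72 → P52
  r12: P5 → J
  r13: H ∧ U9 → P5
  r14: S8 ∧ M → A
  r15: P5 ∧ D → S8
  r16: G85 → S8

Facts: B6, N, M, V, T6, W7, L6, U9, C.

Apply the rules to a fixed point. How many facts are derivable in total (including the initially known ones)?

Round 1 fires r4, r8, r9, r10, giving F9, P5, R, D.
Round 2 fires r12, r15, giving J, S8.
Round 3 fires r14, giving A.
Round 4 fires r1, giving Q5.
Round 5 fires r6, giving K.
Round 6 fires r3, giving G2.
Round 7 fires r7, giving A56.
Closure: {A, A56, B6, C, D, F9, G2, J, K, L6, M, N, P5, Q5, R, S8, T6, U9, V, W7} — 20 facts.

20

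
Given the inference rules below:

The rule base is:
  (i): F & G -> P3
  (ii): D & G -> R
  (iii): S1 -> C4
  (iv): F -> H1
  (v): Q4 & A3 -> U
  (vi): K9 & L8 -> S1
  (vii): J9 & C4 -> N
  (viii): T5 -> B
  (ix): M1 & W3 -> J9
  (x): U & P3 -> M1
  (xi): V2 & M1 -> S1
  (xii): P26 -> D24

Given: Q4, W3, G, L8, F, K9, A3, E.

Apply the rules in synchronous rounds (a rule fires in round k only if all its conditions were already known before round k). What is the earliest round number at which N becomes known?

Round 1 — (i), (iv), (v), (vi), derive P3, H1, U, S1.
Round 2 — (iii), (x), derive C4, M1.
Round 3 — (ix), derive J9.
Round 4 — (vii), derive N.
N first appears in round 4.

4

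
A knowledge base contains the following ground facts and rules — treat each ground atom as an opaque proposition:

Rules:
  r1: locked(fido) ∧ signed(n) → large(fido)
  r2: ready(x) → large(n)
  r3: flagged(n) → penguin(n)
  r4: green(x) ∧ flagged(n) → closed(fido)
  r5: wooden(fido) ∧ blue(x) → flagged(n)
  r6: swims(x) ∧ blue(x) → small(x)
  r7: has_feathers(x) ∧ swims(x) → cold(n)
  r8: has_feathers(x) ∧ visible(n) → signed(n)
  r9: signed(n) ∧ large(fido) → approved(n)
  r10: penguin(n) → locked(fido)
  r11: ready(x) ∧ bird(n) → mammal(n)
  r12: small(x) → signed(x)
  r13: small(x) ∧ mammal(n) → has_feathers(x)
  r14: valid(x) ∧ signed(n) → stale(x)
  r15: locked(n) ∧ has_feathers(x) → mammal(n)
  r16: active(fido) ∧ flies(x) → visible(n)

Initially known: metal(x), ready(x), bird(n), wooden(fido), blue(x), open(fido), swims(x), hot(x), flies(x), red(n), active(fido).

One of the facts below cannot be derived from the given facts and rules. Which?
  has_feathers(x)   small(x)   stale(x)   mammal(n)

stale(x)

Round 1: r2 [ready(x) → large(n)]; r5 [wooden(fido) ∧ blue(x) → flagged(n)]; r6 [swims(x) ∧ blue(x) → small(x)]; r11 [ready(x) ∧ bird(n) → mammal(n)]; r16 [active(fido) ∧ flies(x) → visible(n)]. Adds large(n), flagged(n), small(x), mammal(n), visible(n).
Round 2: r3 [flagged(n) → penguin(n)]; r12 [small(x) → signed(x)]; r13 [small(x) ∧ mammal(n) → has_feathers(x)]. Adds penguin(n), signed(x), has_feathers(x).
Round 3: r7 [has_feathers(x) ∧ swims(x) → cold(n)]; r8 [has_feathers(x) ∧ visible(n) → signed(n)]; r10 [penguin(n) → locked(fido)]. Adds cold(n), signed(n), locked(fido).
Round 4: r1 [locked(fido) ∧ signed(n) → large(fido)]. Adds large(fido).
Round 5: r9 [signed(n) ∧ large(fido) → approved(n)]. Adds approved(n).
Derived: mammal(n) (round 1), has_feathers(x) (round 2), small(x) (round 1). stale(x) never appears in any round.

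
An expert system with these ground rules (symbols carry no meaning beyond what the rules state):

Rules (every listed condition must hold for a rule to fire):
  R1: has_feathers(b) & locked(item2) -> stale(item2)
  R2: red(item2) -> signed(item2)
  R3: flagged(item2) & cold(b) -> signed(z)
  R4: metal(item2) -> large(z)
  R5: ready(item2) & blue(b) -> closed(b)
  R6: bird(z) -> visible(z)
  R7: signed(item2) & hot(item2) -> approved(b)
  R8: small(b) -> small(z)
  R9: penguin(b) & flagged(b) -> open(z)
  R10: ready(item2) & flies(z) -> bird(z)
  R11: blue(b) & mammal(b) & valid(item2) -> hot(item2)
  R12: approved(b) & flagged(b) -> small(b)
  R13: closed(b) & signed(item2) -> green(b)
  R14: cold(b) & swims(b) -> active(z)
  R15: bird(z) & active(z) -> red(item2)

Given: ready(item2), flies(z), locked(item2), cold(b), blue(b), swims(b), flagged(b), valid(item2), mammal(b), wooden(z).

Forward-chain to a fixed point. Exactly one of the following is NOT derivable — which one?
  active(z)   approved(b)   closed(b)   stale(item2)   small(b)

stale(item2)

Round 1 — R5, R10, R11, R14, derive closed(b), bird(z), hot(item2), active(z).
Round 2 — R6, R15, derive visible(z), red(item2).
Round 3 — R2, derive signed(item2).
Round 4 — R7, R13, derive approved(b), green(b).
Round 5 — R12, derive small(b).
Round 6 — R8, derive small(z).
Derived: approved(b) (round 4), closed(b) (round 1), active(z) (round 1), small(b) (round 5). stale(item2) never appears in any round.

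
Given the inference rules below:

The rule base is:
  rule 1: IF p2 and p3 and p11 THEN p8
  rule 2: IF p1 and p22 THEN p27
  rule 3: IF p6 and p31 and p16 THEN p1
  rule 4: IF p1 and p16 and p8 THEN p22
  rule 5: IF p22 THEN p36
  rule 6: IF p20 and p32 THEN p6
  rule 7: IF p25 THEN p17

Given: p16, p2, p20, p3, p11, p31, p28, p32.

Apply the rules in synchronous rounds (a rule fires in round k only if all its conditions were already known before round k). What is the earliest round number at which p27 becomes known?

4

Round 1 — rule 1, rule 6, derive p8, p6.
Round 2 — rule 3, derive p1.
Round 3 — rule 4, derive p22.
Round 4 — rule 2, rule 5, derive p27, p36.
p27 first appears in round 4.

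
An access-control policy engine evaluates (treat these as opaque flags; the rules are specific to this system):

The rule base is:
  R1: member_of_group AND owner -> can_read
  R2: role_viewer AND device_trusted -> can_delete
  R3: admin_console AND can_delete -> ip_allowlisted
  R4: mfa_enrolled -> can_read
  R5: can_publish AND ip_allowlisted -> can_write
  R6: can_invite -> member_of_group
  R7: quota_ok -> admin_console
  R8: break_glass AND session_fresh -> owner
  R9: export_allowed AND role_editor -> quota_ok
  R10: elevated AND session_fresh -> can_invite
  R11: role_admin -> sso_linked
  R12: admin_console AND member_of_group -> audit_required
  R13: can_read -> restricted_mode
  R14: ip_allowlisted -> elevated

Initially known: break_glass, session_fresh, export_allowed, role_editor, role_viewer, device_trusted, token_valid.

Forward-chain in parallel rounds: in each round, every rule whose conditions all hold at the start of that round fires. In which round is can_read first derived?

7

Round 1 fires R2, R8, R9, giving can_delete, owner, quota_ok.
Round 2 fires R7, giving admin_console.
Round 3 fires R3, giving ip_allowlisted.
Round 4 fires R14, giving elevated.
Round 5 fires R10, giving can_invite.
Round 6 fires R6, giving member_of_group.
Round 7 fires R1, R12, giving can_read, audit_required.
can_read first appears in round 7.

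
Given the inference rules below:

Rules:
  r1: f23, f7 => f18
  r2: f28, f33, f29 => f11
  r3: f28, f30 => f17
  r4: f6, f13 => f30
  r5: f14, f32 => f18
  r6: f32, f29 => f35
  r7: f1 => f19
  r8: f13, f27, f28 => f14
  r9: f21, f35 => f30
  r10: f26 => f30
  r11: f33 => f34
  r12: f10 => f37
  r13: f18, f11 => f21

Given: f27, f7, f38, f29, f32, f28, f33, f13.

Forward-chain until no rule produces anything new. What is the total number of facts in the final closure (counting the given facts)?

Round 1 fires r2, r6, r8, r11, giving f11, f35, f14, f34.
Round 2 fires r5, giving f18.
Round 3 fires r13, giving f21.
Round 4 fires r9, giving f30.
Round 5 fires r3, giving f17.
Closure: {f11, f13, f14, f17, f18, f21, f27, f28, f29, f30, f32, f33, f34, f35, f38, f7} — 16 facts.

16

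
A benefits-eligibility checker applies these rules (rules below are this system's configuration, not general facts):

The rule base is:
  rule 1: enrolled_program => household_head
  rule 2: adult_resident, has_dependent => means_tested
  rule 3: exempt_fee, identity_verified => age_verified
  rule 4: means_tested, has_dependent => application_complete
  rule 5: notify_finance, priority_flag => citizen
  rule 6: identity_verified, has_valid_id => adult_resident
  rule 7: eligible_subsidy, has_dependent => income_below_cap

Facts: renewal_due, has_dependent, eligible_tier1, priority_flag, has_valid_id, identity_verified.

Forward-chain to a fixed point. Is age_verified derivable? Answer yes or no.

no

[1] rule 6 [identity_verified, has_valid_id => adult_resident]. ⇒ new: adult_resident.
[2] rule 2 [adult_resident, has_dependent => means_tested]. ⇒ new: means_tested.
[3] rule 4 [means_tested, has_dependent => application_complete]. ⇒ new: application_complete.
Fixed point reached. age_verified is concluded only by rule 3; rule 3 needs exempt_fee (never derived).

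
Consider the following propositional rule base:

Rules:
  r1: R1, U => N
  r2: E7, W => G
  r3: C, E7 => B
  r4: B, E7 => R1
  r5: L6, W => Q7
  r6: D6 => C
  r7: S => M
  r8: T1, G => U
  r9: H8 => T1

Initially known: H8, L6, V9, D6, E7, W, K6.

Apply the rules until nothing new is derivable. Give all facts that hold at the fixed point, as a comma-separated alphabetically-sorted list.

B, C, D6, E7, G, H8, K6, L6, N, Q7, R1, T1, U, V9, W

Round 1 — r2, r5, r6, r9, derive G, Q7, C, T1.
Round 2 — r3, r8, derive B, U.
Round 3 — r4, derive R1.
Round 4 — r1, derive N.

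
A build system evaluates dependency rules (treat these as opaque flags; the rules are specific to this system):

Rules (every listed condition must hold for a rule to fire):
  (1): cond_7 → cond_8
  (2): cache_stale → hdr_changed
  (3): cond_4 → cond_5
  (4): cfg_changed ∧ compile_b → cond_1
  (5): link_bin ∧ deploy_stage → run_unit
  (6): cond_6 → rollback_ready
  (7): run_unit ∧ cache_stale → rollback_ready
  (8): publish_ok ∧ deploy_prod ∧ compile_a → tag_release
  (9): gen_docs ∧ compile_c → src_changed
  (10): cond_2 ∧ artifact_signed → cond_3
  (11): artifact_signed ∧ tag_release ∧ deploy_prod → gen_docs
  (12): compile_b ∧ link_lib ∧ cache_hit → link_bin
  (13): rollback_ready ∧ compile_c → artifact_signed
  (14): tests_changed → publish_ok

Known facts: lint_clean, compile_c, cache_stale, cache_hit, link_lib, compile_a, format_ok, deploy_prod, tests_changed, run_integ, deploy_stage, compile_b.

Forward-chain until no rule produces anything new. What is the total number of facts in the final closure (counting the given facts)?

21

[1] (2) [cache_stale → hdr_changed]; (12) [compile_b ∧ link_lib ∧ cache_hit → link_bin]; (14) [tests_changed → publish_ok]. ⇒ new: hdr_changed, link_bin, publish_ok.
[2] (5) [link_bin ∧ deploy_stage → run_unit]; (8) [publish_ok ∧ deploy_prod ∧ compile_a → tag_release]. ⇒ new: run_unit, tag_release.
[3] (7) [run_unit ∧ cache_stale → rollback_ready]. ⇒ new: rollback_ready.
[4] (13) [rollback_ready ∧ compile_c → artifact_signed]. ⇒ new: artifact_signed.
[5] (11) [artifact_signed ∧ tag_release ∧ deploy_prod → gen_docs]. ⇒ new: gen_docs.
[6] (9) [gen_docs ∧ compile_c → src_changed]. ⇒ new: src_changed.
Closure: {artifact_signed, cache_hit, cache_stale, compile_a, compile_b, compile_c, deploy_prod, deploy_stage, format_ok, gen_docs, hdr_changed, link_bin, link_lib, lint_clean, publish_ok, rollback_ready, run_integ, run_unit, src_changed, tag_release, tests_changed} — 21 facts.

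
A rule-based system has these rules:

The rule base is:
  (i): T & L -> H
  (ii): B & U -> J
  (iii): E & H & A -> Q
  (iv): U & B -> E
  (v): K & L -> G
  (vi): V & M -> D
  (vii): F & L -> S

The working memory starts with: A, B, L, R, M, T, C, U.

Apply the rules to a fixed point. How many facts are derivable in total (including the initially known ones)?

Round 1: (i) [T & L -> H]; (ii) [B & U -> J]; (iv) [U & B -> E]. New: H, J, E.
Round 2: (iii) [E & H & A -> Q]. New: Q.
Closure: {A, B, C, E, H, J, L, M, Q, R, T, U} — 12 facts.

12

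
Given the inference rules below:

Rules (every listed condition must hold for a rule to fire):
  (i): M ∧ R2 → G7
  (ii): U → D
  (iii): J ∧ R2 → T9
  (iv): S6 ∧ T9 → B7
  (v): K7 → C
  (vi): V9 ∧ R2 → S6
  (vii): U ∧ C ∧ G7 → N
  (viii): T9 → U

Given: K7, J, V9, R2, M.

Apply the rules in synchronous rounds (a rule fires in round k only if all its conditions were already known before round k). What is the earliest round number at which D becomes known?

3

Round 1: (i) [M ∧ R2 → G7]; (iii) [J ∧ R2 → T9]; (v) [K7 → C]; (vi) [V9 ∧ R2 → S6]. Adds G7, T9, C, S6.
Round 2: (iv) [S6 ∧ T9 → B7]; (viii) [T9 → U]. Adds B7, U.
Round 3: (ii) [U → D]; (vii) [U ∧ C ∧ G7 → N]. Adds D, N.
D first appears in round 3.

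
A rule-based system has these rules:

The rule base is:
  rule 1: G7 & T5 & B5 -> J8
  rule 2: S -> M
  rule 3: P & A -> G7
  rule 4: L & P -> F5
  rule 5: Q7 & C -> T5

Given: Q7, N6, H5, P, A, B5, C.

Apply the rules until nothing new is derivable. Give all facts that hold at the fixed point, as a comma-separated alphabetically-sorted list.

A, B5, C, G7, H5, J8, N6, P, Q7, T5

Round 1: rule 3 [P & A -> G7]; rule 5 [Q7 & C -> T5]. Adds G7, T5.
Round 2: rule 1 [G7 & T5 & B5 -> J8]. Adds J8.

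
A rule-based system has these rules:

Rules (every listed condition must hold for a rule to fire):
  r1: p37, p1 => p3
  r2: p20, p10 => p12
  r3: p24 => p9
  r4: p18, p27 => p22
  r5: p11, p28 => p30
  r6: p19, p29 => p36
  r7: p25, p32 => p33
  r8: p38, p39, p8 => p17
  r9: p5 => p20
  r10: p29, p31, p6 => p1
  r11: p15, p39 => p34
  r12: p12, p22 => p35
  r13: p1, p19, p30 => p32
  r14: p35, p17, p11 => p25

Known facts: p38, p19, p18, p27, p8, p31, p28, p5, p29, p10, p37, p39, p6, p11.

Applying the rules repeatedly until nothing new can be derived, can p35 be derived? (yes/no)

yes

Round 1 fires r4, r5, r6, r8, r9, r10, giving p22, p30, p36, p17, p20, p1.
Round 2 fires r1, r2, r13, giving p3, p12, p32.
Round 3 fires r12, giving p35.
Round 4 fires r14, giving p25.
Round 5 fires r7, giving p33.
p35 appears in round 3, so it is derivable.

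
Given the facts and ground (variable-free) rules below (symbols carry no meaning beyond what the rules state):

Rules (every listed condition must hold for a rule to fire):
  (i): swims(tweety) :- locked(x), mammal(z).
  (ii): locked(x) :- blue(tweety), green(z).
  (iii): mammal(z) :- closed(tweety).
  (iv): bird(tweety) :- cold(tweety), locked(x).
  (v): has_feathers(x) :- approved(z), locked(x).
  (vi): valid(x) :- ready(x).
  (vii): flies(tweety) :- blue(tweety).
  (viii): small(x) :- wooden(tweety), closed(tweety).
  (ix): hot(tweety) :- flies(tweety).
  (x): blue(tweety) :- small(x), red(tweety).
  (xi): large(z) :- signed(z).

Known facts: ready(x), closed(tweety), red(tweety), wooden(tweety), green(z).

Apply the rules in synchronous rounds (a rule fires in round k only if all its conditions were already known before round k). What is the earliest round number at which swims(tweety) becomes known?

Round 1 fires (iii), (vi), (viii), giving mammal(z), valid(x), small(x).
Round 2 fires (x), giving blue(tweety).
Round 3 fires (ii), (vii), giving locked(x), flies(tweety).
Round 4 fires (i), (ix), giving swims(tweety), hot(tweety).
swims(tweety) first appears in round 4.

4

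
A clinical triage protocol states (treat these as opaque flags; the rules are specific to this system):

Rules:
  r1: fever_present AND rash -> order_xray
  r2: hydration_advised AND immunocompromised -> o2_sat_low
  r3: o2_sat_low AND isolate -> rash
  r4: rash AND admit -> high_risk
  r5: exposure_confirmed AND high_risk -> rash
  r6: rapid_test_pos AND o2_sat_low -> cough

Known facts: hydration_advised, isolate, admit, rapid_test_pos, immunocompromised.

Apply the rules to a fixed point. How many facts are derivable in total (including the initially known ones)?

9

Round 1: r2 [hydration_advised AND immunocompromised -> o2_sat_low]. Adds o2_sat_low.
Round 2: r3 [o2_sat_low AND isolate -> rash]; r6 [rapid_test_pos AND o2_sat_low -> cough]. Adds rash, cough.
Round 3: r4 [rash AND admit -> high_risk]. Adds high_risk.
Closure: {admit, cough, high_risk, hydration_advised, immunocompromised, isolate, o2_sat_low, rapid_test_pos, rash} — 9 facts.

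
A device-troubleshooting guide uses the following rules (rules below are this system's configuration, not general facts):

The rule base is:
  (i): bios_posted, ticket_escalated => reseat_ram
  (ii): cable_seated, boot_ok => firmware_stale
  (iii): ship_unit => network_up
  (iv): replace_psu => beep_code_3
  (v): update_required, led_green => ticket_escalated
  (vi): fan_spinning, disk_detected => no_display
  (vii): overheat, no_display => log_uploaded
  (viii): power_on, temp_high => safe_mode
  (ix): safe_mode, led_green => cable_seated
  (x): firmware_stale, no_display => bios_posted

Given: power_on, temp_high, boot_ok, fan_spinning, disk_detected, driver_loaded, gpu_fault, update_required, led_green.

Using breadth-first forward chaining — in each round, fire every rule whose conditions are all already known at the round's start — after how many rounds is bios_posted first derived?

Round 1 — (v), (vi), (viii), derive ticket_escalated, no_display, safe_mode.
Round 2 — (ix), derive cable_seated.
Round 3 — (ii), derive firmware_stale.
Round 4 — (x), derive bios_posted.
bios_posted first appears in round 4.

4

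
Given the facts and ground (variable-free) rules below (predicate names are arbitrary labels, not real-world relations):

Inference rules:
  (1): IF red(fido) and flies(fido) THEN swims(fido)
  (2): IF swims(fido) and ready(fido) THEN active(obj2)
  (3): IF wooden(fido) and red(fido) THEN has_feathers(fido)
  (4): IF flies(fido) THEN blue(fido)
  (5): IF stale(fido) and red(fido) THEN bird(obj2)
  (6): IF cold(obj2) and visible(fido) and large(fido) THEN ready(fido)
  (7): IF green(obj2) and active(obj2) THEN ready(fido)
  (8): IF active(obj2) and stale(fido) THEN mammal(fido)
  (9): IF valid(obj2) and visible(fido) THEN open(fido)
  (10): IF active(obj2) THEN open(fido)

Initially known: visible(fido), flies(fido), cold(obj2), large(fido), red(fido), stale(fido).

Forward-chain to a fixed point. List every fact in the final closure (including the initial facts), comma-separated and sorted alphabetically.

Round 1: (1) [IF red(fido) and flies(fido) THEN swims(fido)]; (4) [IF flies(fido) THEN blue(fido)]; (5) [IF stale(fido) and red(fido) THEN bird(obj2)]; (6) [IF cold(obj2) and visible(fido) and large(fido) THEN ready(fido)]. New: swims(fido), blue(fido), bird(obj2), ready(fido).
Round 2: (2) [IF swims(fido) and ready(fido) THEN active(obj2)]. New: active(obj2).
Round 3: (8) [IF active(obj2) and stale(fido) THEN mammal(fido)]; (10) [IF active(obj2) THEN open(fido)]. New: mammal(fido), open(fido).

active(obj2), bird(obj2), blue(fido), cold(obj2), flies(fido), large(fido), mammal(fido), open(fido), ready(fido), red(fido), stale(fido), swims(fido), visible(fido)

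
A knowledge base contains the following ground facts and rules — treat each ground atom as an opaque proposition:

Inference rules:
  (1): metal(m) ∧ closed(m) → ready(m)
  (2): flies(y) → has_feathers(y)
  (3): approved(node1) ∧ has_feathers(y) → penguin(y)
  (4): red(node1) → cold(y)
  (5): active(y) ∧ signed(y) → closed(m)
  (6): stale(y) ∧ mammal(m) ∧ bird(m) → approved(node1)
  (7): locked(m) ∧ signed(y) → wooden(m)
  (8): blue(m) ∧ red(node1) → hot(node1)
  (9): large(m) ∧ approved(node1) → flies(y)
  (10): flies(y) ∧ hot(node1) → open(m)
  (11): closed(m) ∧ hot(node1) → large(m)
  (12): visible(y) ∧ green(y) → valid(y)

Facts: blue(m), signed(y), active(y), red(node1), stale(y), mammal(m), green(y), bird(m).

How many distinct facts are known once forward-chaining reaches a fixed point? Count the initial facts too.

Round 1: (4) [red(node1) → cold(y)]; (5) [active(y) ∧ signed(y) → closed(m)]; (6) [stale(y) ∧ mammal(m) ∧ bird(m) → approved(node1)]; (8) [blue(m) ∧ red(node1) → hot(node1)]. New: cold(y), closed(m), approved(node1), hot(node1).
Round 2: (11) [closed(m) ∧ hot(node1) → large(m)]. New: large(m).
Round 3: (9) [large(m) ∧ approved(node1) → flies(y)]. New: flies(y).
Round 4: (2) [flies(y) → has_feathers(y)]; (10) [flies(y) ∧ hot(node1) → open(m)]. New: has_feathers(y), open(m).
Round 5: (3) [approved(node1) ∧ has_feathers(y) → penguin(y)]. New: penguin(y).
Closure: {active(y), approved(node1), bird(m), blue(m), closed(m), cold(y), flies(y), green(y), has_feathers(y), hot(node1), large(m), mammal(m), open(m), penguin(y), red(node1), signed(y), stale(y)} — 17 facts.

17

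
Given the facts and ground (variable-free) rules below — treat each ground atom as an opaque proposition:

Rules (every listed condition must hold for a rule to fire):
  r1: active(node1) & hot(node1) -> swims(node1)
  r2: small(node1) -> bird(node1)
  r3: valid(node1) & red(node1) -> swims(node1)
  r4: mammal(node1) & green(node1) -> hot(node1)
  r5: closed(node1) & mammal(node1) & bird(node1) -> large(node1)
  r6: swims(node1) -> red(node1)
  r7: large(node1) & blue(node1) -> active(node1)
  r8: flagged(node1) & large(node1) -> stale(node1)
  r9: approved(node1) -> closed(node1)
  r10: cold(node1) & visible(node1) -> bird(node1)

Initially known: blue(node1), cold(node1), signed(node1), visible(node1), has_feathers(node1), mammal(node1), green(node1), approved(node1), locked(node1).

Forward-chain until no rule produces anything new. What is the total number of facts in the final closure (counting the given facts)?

Round 1 fires r4, r9, r10, giving hot(node1), closed(node1), bird(node1).
Round 2 fires r5, giving large(node1).
Round 3 fires r7, giving active(node1).
Round 4 fires r1, giving swims(node1).
Round 5 fires r6, giving red(node1).
Closure: {active(node1), approved(node1), bird(node1), blue(node1), closed(node1), cold(node1), green(node1), has_feathers(node1), hot(node1), large(node1), locked(node1), mammal(node1), red(node1), signed(node1), swims(node1), visible(node1)} — 16 facts.

16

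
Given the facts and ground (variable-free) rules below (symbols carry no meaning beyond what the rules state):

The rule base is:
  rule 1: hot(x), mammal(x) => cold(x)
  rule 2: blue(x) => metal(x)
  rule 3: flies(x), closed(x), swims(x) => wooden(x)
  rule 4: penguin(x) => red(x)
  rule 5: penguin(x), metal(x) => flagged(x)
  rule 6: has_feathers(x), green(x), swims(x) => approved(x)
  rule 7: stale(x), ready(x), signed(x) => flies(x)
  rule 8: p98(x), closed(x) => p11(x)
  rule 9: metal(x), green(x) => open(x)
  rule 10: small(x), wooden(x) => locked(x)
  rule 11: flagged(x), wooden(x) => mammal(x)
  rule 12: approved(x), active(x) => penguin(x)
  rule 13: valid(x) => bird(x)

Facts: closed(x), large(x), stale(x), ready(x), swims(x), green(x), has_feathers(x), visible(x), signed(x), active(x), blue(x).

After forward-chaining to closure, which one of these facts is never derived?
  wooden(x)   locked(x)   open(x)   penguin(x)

locked(x)

Round 1 fires rule 2, rule 6, rule 7, giving metal(x), approved(x), flies(x).
Round 2 fires rule 3, rule 9, rule 12, giving wooden(x), open(x), penguin(x).
Round 3 fires rule 4, rule 5, giving red(x), flagged(x).
Round 4 fires rule 11, giving mammal(x).
Derived: penguin(x) (round 2), wooden(x) (round 2), open(x) (round 2). locked(x) never appears in any round.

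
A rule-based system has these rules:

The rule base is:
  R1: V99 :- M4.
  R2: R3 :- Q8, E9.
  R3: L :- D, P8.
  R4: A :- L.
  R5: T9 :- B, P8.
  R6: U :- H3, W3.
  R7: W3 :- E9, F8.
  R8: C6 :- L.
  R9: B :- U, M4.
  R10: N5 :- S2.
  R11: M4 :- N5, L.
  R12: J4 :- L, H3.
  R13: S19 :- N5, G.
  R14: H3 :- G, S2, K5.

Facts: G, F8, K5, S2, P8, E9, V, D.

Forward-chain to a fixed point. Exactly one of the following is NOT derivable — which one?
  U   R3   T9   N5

Round 1: R3 [L :- D, P8.]; R7 [W3 :- E9, F8.]; R10 [N5 :- S2.]; R14 [H3 :- G, S2, K5.]. Adds L, W3, N5, H3.
Round 2: R4 [A :- L.]; R6 [U :- H3, W3.]; R8 [C6 :- L.]; R11 [M4 :- N5, L.]; R12 [J4 :- L, H3.]; R13 [S19 :- N5, G.]. Adds A, U, C6, M4, J4, S19.
Round 3: R1 [V99 :- M4.]; R9 [B :- U, M4.]. Adds V99, B.
Round 4: R5 [T9 :- B, P8.]. Adds T9.
Derived: N5 (round 1), U (round 2), T9 (round 4). R3 never appears in any round.

R3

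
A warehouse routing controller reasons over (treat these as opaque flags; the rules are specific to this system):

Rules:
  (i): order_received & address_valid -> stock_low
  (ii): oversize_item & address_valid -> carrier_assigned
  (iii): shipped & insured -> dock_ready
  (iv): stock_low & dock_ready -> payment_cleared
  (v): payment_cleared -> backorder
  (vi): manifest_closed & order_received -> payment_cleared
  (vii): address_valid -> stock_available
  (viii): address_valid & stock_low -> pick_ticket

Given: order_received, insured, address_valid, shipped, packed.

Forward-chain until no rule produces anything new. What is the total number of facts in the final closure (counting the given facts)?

Round 1 fires (i), (iii), (vii), giving stock_low, dock_ready, stock_available.
Round 2 fires (iv), (viii), giving payment_cleared, pick_ticket.
Round 3 fires (v), giving backorder.
Closure: {address_valid, backorder, dock_ready, insured, order_received, packed, payment_cleared, pick_ticket, shipped, stock_available, stock_low} — 11 facts.

11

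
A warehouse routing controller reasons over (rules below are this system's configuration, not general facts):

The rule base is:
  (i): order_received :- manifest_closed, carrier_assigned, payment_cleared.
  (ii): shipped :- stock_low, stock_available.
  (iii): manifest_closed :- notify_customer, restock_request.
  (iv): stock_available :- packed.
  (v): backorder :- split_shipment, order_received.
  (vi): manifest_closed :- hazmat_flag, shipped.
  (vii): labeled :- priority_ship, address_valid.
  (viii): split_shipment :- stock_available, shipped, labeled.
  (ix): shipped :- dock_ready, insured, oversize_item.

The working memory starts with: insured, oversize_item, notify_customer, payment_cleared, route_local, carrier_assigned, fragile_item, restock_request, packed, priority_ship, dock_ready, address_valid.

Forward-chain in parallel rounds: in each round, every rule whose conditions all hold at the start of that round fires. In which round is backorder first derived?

Round 1 — (iii), (iv), (vii), (ix), derive manifest_closed, stock_available, labeled, shipped.
Round 2 — (i), (viii), derive order_received, split_shipment.
Round 3 — (v), derive backorder.
backorder first appears in round 3.

3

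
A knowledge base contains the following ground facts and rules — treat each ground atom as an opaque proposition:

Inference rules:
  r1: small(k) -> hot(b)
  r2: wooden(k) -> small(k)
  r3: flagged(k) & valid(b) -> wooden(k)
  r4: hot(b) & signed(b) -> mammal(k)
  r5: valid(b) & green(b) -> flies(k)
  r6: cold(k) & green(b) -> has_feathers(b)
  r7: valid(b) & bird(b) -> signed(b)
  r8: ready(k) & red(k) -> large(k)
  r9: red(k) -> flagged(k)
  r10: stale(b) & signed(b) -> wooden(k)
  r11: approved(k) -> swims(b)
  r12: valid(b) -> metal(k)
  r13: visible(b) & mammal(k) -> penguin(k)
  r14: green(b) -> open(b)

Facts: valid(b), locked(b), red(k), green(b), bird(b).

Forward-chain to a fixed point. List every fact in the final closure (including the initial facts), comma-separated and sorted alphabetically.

Round 1: r5 [valid(b) & green(b) -> flies(k)]; r7 [valid(b) & bird(b) -> signed(b)]; r9 [red(k) -> flagged(k)]; r12 [valid(b) -> metal(k)]; r14 [green(b) -> open(b)]. Adds flies(k), signed(b), flagged(k), metal(k), open(b).
Round 2: r3 [flagged(k) & valid(b) -> wooden(k)]. Adds wooden(k).
Round 3: r2 [wooden(k) -> small(k)]. Adds small(k).
Round 4: r1 [small(k) -> hot(b)]. Adds hot(b).
Round 5: r4 [hot(b) & signed(b) -> mammal(k)]. Adds mammal(k).

bird(b), flagged(k), flies(k), green(b), hot(b), locked(b), mammal(k), metal(k), open(b), red(k), signed(b), small(k), valid(b), wooden(k)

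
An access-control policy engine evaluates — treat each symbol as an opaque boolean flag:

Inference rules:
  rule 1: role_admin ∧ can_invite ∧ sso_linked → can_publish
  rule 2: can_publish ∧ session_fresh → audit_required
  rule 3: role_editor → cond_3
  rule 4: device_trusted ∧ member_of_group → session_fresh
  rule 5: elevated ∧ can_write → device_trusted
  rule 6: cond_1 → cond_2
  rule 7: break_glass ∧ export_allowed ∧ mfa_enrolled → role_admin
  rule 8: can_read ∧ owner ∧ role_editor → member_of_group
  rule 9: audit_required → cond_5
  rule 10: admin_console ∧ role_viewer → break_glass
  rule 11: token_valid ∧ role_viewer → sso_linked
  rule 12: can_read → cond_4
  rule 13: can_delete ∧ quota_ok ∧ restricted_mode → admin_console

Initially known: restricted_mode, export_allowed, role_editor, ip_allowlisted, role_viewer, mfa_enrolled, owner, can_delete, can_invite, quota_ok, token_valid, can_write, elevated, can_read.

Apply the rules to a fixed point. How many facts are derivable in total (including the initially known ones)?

Round 1: rule 3 [role_editor → cond_3]; rule 5 [elevated ∧ can_write → device_trusted]; rule 8 [can_read ∧ owner ∧ role_editor → member_of_group]; rule 11 [token_valid ∧ role_viewer → sso_linked]; rule 12 [can_read → cond_4]; rule 13 [can_delete ∧ quota_ok ∧ restricted_mode → admin_console]. Adds cond_3, device_trusted, member_of_group, sso_linked, cond_4, admin_console.
Round 2: rule 4 [device_trusted ∧ member_of_group → session_fresh]; rule 10 [admin_console ∧ role_viewer → break_glass]. Adds session_fresh, break_glass.
Round 3: rule 7 [break_glass ∧ export_allowed ∧ mfa_enrolled → role_admin]. Adds role_admin.
Round 4: rule 1 [role_admin ∧ can_invite ∧ sso_linked → can_publish]. Adds can_publish.
Round 5: rule 2 [can_publish ∧ session_fresh → audit_required]. Adds audit_required.
Round 6: rule 9 [audit_required → cond_5]. Adds cond_5.
Closure: {admin_console, audit_required, break_glass, can_delete, can_invite, can_publish, can_read, can_write, cond_3, cond_4, cond_5, device_trusted, elevated, export_allowed, ip_allowlisted, member_of_group, mfa_enrolled, owner, quota_ok, restricted_mode, role_admin, role_editor, role_viewer, session_fresh, sso_linked, token_valid} — 26 facts.

26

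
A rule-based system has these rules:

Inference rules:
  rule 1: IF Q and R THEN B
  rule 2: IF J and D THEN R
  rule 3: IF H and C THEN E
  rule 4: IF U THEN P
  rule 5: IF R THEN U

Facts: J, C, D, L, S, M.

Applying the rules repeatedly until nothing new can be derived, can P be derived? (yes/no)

yes

Round 1 fires rule 2, giving R.
Round 2 fires rule 5, giving U.
Round 3 fires rule 4, giving P.
P appears in round 3, so it is derivable.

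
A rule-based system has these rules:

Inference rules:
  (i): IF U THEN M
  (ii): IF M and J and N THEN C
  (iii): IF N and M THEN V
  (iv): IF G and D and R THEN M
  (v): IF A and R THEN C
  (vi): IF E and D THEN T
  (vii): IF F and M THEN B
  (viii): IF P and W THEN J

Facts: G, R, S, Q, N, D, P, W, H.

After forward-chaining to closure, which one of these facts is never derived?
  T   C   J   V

Round 1 — (iv), (viii), derive M, J.
Round 2 — (ii), (iii), derive C, V.
Derived: V (round 2), J (round 1), C (round 2). T never appears in any round.

T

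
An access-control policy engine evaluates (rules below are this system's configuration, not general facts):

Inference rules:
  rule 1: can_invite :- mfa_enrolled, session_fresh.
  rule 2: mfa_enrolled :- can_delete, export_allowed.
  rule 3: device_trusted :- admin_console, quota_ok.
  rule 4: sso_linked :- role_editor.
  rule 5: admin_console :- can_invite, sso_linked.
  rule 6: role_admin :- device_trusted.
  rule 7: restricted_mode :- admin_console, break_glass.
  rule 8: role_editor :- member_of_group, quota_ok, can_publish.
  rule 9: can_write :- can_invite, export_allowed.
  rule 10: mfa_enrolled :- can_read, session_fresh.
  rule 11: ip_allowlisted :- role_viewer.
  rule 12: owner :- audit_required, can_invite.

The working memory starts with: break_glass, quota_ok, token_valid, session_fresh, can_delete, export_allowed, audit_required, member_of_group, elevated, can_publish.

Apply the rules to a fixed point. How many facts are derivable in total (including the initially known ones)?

20

[1] rule 2 [mfa_enrolled :- can_delete, export_allowed.]; rule 8 [role_editor :- member_of_group, quota_ok, can_publish.]. ⇒ new: mfa_enrolled, role_editor.
[2] rule 1 [can_invite :- mfa_enrolled, session_fresh.]; rule 4 [sso_linked :- role_editor.]. ⇒ new: can_invite, sso_linked.
[3] rule 5 [admin_console :- can_invite, sso_linked.]; rule 9 [can_write :- can_invite, export_allowed.]; rule 12 [owner :- audit_required, can_invite.]. ⇒ new: admin_console, can_write, owner.
[4] rule 3 [device_trusted :- admin_console, quota_ok.]; rule 7 [restricted_mode :- admin_console, break_glass.]. ⇒ new: device_trusted, restricted_mode.
[5] rule 6 [role_admin :- device_trusted.]. ⇒ new: role_admin.
Closure: {admin_console, audit_required, break_glass, can_delete, can_invite, can_publish, can_write, device_trusted, elevated, export_allowed, member_of_group, mfa_enrolled, owner, quota_ok, restricted_mode, role_admin, role_editor, session_fresh, sso_linked, token_valid} — 20 facts.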